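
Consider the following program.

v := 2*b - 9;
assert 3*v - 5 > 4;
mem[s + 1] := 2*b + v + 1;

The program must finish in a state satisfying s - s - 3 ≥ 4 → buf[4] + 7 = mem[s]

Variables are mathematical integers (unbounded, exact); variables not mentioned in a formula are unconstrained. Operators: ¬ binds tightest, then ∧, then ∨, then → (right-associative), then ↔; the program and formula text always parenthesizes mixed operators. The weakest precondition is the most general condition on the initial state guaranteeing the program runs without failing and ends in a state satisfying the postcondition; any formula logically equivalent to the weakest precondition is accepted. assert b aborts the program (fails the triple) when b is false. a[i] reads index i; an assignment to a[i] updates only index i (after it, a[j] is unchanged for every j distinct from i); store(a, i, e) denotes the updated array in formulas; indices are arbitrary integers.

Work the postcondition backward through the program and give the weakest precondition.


Working backward. After the program, the postcondition s - s - 3 ≥ 4 → buf[4] + 7 = mem[s] must hold; in canonical form it is true.
Before mem[s + 1] := 2*b + v + 1: true
Before assert 3*v - 5 > 4: 3*v > 9
Before v := 2*b - 9: 6*b > 36
Answer: WP = 6*b > 36


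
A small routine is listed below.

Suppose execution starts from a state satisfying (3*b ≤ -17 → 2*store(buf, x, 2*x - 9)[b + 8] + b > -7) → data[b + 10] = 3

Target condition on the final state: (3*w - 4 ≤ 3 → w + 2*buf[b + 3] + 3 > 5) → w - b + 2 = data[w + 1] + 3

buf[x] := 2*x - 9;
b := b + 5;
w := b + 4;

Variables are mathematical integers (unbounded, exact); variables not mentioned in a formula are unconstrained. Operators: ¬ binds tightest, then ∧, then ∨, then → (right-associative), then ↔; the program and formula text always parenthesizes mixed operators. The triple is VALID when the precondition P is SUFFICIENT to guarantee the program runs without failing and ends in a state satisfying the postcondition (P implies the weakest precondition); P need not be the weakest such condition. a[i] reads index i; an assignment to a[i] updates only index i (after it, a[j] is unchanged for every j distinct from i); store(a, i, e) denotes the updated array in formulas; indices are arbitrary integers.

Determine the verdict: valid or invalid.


Working backward. After the program, the postcondition (3*w - 4 ≤ 3 → w + 2*buf[b + 3] + 3 > 5) → w - b + 2 = data[w + 1] + 3 must hold; in canonical form it is (3*w ≤ 7 → 2*buf[b + 3] + w > 2) → w = data[w + 1] + b + 1.
Before w := b + 4: (3*b ≤ -5 → 2*buf[b + 3] + b > -2) → data[b + 5] = 3
Before b := b + 5: (3*b ≤ -20 → 2*buf[b + 8] + b > -7) → data[b + 10] = 3
Before buf[x] := 2*x - 9: (3*b ≤ -20 → 2*store(buf, x, 2*x - 9)[b + 8] + b > -7) → data[b + 10] = 3
The weakest precondition is (3*b ≤ -20 → 2*store(buf, x, 2*x - 9)[b + 8] + b > -7) → data[b + 10] = 3.
Check whether (3*b ≤ -17 → 2*store(buf, x, 2*x - 9)[b + 8] + b > -7) → data[b + 10] = 3 implies it.
Countermodel: at the initial state b = -6, buf = {[0] = 3, [2] = -1, [4] = 3, elsewhere 3}, data = {[0] = 4, [2] = 4, [4] = 4, elsewhere 4}, x = 0, the precondition holds but the weakest precondition fails.
Answer: invalid


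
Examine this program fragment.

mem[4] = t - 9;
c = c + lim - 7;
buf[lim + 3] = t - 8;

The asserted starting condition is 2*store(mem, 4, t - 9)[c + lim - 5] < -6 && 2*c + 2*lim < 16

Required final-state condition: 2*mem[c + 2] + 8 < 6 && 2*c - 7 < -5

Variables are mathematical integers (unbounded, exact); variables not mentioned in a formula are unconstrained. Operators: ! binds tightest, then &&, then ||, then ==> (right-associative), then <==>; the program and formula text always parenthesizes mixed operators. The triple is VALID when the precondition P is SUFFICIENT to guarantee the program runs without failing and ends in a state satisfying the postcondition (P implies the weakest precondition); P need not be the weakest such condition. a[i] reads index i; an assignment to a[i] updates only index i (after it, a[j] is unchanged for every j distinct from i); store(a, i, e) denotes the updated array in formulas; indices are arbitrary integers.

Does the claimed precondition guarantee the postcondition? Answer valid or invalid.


Working backward. After the program, the postcondition 2*mem[c + 2] + 8 < 6 && 2*c - 7 < -5 must hold; in canonical form it is 2*mem[c + 2] < -2 && 2*c < 2.
Before buf[lim + 3] := t - 8: 2*mem[c + 2] < -2 && 2*c < 2
Before c := c + lim - 7: 2*mem[c + lim - 5] < -2 && 2*c + 2*lim < 16
Before mem[4] := t - 9: 2*store(mem, 4, t - 9)[c + lim - 5] < -2 && 2*c + 2*lim < 16
The weakest precondition is 2*store(mem, 4, t - 9)[c + lim - 5] < -2 && 2*c + 2*lim < 16.
Check whether 2*store(mem, 4, t - 9)[c + lim - 5] < -6 && 2*c + 2*lim < 16 implies it.
Every state satisfying the precondition satisfies the weakest precondition: the implication holds.
Answer: valid


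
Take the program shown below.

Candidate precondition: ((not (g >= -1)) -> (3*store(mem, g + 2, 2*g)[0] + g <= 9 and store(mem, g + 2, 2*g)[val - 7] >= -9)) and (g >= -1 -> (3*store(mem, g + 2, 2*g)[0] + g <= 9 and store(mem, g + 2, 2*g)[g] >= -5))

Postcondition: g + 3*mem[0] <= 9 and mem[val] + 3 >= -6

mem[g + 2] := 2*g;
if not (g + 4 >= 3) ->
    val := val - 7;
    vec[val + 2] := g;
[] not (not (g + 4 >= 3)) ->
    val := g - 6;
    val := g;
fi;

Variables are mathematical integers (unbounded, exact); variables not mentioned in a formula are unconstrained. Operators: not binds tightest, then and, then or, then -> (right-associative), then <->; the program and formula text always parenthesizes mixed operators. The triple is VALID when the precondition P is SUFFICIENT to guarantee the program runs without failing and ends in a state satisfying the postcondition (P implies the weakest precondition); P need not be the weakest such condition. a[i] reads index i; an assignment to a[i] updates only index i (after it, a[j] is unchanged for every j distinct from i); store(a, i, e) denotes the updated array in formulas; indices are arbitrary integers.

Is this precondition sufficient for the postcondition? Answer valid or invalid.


Working backward. After the program, the postcondition g + 3*mem[0] <= 9 and mem[val] + 3 >= -6 must hold; in canonical form it is 3*mem[0] + g <= 9 and mem[val] >= -9.
Then branch requires 3*mem[0] + g <= 9 and mem[val - 7] >= -9; else branch requires 3*mem[0] + g <= 9 and mem[g] >= -9.
Before the if: ((not (g >= -1)) -> (3*mem[0] + g <= 9 and mem[val - 7] >= -9)) and (g >= -1 -> (3*mem[0] + g <= 9 and mem[g] >= -9))
Before mem[g + 2] := 2*g: ((not (g >= -1)) -> (3*store(mem, g + 2, 2*g)[0] + g <= 9 and store(mem, g + 2, 2*g)[val - 7] >= -9)) and (g >= -1 -> (3*store(mem, g + 2, 2*g)[0] + g <= 9 and store(mem, g + 2, 2*g)[g] >= -9))
The weakest precondition is ((not (g >= -1)) -> (3*store(mem, g + 2, 2*g)[0] + g <= 9 and store(mem, g + 2, 2*g)[val - 7] >= -9)) and (g >= -1 -> (3*store(mem, g + 2, 2*g)[0] + g <= 9 and store(mem, g + 2, 2*g)[g] >= -9)).
Check whether ((not (g >= -1)) -> (3*store(mem, g + 2, 2*g)[0] + g <= 9 and store(mem, g + 2, 2*g)[val - 7] >= -9)) and (g >= -1 -> (3*store(mem, g + 2, 2*g)[0] + g <= 9 and store(mem, g + 2, 2*g)[g] >= -5)) implies it.
Every state satisfying the precondition satisfies the weakest precondition: the implication holds.
Answer: valid


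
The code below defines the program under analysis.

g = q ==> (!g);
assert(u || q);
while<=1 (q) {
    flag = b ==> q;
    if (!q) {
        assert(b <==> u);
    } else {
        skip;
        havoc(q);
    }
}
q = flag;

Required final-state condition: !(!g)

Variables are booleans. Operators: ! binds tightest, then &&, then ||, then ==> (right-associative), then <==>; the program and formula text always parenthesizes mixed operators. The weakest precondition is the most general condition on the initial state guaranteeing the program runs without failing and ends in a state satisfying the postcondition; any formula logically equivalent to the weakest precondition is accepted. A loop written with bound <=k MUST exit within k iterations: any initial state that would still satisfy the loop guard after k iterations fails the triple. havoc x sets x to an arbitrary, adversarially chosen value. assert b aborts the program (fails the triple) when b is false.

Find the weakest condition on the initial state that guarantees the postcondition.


Working backward. After the program, the postcondition !(!g) must hold; in canonical form it is g.
Before q := flag: g
Before the loop (bound <=1), unroll the exhaustion recursion (WP_0 = exit-now case; WP_j = one more guarded iteration, up to j = 1):
  WP_0: (!q) && g
  WP_1: (q ==> (((!q) ==> ((b <==> u) && (!q) && g)) && (!q))) && ((!q) ==> g)
So before the loop: (q ==> (((!q) ==> ((b <==> u) && (!q) && g)) && (!q))) && ((!q) ==> g)
Before assert u || q: (u || q) && (q ==> (((!q) ==> ((b <==> u) && (!q) && g)) && (!q))) && ((!q) ==> g)
Before g := q ==> (!g): (u || q) && (q ==> (((!q) ==> ((b <==> u) && (!q) && (q ==> (!g)))) && (!q))) && ((!q) ==> (q ==> (!g)))
Answer: WP = (u || q) && (q ==> (((!q) ==> ((b <==> u) && (!q) && (q ==> (!g)))) && (!q))) && ((!q) ==> (q ==> (!g)))


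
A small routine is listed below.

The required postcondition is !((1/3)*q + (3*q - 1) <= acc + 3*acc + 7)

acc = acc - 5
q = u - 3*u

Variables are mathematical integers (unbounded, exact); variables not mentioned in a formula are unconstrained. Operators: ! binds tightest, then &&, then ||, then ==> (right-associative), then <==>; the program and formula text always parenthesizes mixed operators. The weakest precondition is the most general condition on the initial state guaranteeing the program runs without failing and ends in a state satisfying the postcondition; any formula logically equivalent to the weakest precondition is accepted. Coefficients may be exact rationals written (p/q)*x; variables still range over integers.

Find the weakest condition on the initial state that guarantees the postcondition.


Working backward. After the program, the postcondition !((1/3)*q + (3*q - 1) <= acc + 3*acc + 7) must hold; in canonical form it is !((10/3)*q <= 4*acc + 8).
Before q := u - 3*u: !(4*acc + (20/3)*u >= -8)
Before acc := acc - 5: !(4*acc + (20/3)*u >= 12)
Answer: WP = !(4*acc + (20/3)*u >= 12)


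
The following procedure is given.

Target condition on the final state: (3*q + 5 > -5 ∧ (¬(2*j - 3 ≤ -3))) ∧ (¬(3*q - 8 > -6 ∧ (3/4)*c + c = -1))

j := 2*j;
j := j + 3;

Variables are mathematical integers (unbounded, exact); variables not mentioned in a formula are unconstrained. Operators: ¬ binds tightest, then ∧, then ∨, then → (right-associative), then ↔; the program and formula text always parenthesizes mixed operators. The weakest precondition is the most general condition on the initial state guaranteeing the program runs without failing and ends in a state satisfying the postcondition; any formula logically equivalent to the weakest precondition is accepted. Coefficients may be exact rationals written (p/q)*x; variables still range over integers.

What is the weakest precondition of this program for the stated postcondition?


Working backward. After the program, the postcondition (3*q + 5 > -5 ∧ (¬(2*j - 3 ≤ -3))) ∧ (¬(3*q - 8 > -6 ∧ (3/4)*c + c = -1)) must hold; in canonical form it is 3*q > -10 ∧ (¬(2*j ≤ 0)) ∧ (¬(3*q > 2 ∧ (7/4)*c = -1)).
Before j := j + 3: 3*q > -10 ∧ (¬(2*j ≤ -6)) ∧ (¬(3*q > 2 ∧ (7/4)*c = -1))
Before j := 2*j: 3*q > -10 ∧ (¬(4*j ≤ -6)) ∧ (¬(3*q > 2 ∧ (7/4)*c = -1))
Answer: WP = 3*q > -10 ∧ (¬(4*j ≤ -6)) ∧ (¬(3*q > 2 ∧ (7/4)*c = -1))


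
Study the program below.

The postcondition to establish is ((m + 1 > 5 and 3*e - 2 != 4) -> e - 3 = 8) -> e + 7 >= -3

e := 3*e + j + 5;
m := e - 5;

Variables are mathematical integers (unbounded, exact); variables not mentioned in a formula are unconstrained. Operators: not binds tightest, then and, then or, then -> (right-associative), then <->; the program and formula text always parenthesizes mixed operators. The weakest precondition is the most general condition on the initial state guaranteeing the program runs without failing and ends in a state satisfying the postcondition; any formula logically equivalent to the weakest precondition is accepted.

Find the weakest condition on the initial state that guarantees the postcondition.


Working backward. After the program, the postcondition ((m + 1 > 5 and 3*e - 2 != 4) -> e - 3 = 8) -> e + 7 >= -3 must hold; in canonical form it is ((m > 4 and 3*e != 6) -> e = 11) -> e >= -10.
Before m := e - 5: ((e > 9 and 3*e != 6) -> e = 11) -> e >= -10
Before e := 3*e + j + 5: ((3*e + j > 4 and 9*e + 3*j != -9) -> 3*e + j = 6) -> 3*e + j >= -15
Answer: WP = ((3*e + j > 4 and 9*e + 3*j != -9) -> 3*e + j = 6) -> 3*e + j >= -15


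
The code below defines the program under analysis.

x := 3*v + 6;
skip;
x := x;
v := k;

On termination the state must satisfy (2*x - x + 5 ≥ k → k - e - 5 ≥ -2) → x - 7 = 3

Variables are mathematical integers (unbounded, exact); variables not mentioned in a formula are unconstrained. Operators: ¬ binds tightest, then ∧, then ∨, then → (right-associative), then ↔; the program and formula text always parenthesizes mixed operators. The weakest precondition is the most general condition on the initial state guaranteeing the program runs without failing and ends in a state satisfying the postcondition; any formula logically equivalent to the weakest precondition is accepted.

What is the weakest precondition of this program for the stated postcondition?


Working backward. After the program, the postcondition (2*x - x + 5 ≥ k → k - e - 5 ≥ -2) → x - 7 = 3 must hold; in canonical form it is (x ≥ k - 5 → k ≥ e + 3) → x = 10.
Before v := k: (x ≥ k - 5 → k ≥ e + 3) → x = 10
Before x := x: (x ≥ k - 5 → k ≥ e + 3) → x = 10
Before skip: (x ≥ k - 5 → k ≥ e + 3) → x = 10
Before x := 3*v + 6: (3*v ≥ k - 11 → k ≥ e + 3) → 3*v = 4
Answer: WP = (3*v ≥ k - 11 → k ≥ e + 3) → 3*v = 4


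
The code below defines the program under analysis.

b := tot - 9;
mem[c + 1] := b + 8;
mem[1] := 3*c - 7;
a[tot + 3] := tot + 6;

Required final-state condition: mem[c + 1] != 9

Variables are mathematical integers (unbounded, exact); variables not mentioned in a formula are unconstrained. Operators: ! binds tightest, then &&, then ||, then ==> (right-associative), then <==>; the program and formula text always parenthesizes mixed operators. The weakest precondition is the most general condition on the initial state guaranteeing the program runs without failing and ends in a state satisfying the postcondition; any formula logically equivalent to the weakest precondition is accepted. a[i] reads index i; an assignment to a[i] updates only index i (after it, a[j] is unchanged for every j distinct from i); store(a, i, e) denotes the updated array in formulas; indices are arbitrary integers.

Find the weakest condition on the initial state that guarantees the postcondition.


Working backward. After the program, mem[c + 1] != 9 must hold.
Before a[tot + 3] := tot + 6: mem[c + 1] != 9
Before mem[1] := 3*c - 7: store(mem, 1, 3*c - 7)[c + 1] != 9
Before mem[c + 1] := b + 8: store(store(mem, c + 1, b + 8), 1, 3*c - 7)[c + 1] != 9
Before b := tot - 9: store(store(mem, c + 1, tot - 1), 1, 3*c - 7)[c + 1] != 9
Answer: WP = store(store(mem, c + 1, tot - 1), 1, 3*c - 7)[c + 1] != 9


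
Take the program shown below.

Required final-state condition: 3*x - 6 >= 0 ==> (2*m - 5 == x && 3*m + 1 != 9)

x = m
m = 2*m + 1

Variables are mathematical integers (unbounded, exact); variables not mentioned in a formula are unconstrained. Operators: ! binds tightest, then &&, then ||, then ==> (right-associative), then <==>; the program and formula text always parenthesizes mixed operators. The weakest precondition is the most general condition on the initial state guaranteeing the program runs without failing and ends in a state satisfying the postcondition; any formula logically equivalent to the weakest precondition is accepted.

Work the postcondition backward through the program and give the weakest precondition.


Working backward. After the program, the postcondition 3*x - 6 >= 0 ==> (2*m - 5 == x && 3*m + 1 != 9) must hold; in canonical form it is 3*x >= 6 ==> (2*m == x + 5 && 3*m != 8).
Before m := 2*m + 1: 3*x >= 6 ==> (4*m == x + 3 && 6*m != 5)
Before x := m: 3*m >= 6 ==> (3*m == 3 && 6*m != 5)
Answer: WP = 3*m >= 6 ==> (3*m == 3 && 6*m != 5)


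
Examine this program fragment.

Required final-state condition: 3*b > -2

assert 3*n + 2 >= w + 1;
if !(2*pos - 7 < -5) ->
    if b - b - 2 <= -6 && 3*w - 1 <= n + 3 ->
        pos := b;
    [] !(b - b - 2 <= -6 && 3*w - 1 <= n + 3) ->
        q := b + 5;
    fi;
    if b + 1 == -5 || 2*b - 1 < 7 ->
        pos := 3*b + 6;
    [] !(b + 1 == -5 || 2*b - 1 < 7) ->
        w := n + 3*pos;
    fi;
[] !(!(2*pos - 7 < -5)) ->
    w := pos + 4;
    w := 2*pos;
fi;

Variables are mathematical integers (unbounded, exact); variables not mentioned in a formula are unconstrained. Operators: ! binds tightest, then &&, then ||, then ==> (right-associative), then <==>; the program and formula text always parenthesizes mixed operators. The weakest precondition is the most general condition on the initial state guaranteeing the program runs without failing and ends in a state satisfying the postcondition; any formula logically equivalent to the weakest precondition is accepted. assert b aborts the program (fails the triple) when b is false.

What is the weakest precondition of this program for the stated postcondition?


Working backward. After the program, 3*b > -2 must hold.
Then branch requires ((b == -6 || 2*b < 8) ==> 3*b > -2) && ((!(b == -6 || 2*b < 8)) ==> 3*b > -2); else branch requires 3*b > -2.
Before the if: ((!(2*pos < 2)) ==> (((b == -6 || 2*b < 8) ==> 3*b > -2) && ((!(b == -6 || 2*b < 8)) ==> 3*b > -2))) && (2*pos < 2 ==> 3*b > -2)
Before assert 3*n + 2 >= w + 1: 3*n >= w - 1 && ((!(2*pos < 2)) ==> (((b == -6 || 2*b < 8) ==> 3*b > -2) && ((!(b == -6 || 2*b < 8)) ==> 3*b > -2))) && (2*pos < 2 ==> 3*b > -2)
Answer: WP = 3*n >= w - 1 && ((!(2*pos < 2)) ==> (((b == -6 || 2*b < 8) ==> 3*b > -2) && ((!(b == -6 || 2*b < 8)) ==> 3*b > -2))) && (2*pos < 2 ==> 3*b > -2)


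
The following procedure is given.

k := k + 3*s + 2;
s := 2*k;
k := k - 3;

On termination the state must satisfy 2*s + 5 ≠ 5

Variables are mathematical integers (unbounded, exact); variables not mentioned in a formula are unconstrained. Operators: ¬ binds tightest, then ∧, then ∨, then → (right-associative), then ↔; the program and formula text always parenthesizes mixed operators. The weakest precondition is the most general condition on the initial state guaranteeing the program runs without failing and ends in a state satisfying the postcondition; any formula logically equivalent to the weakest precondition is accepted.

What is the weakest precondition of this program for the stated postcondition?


Working backward. After the program, the postcondition 2*s + 5 ≠ 5 must hold; in canonical form it is 2*s ≠ 0.
Before k := k - 3: 2*s ≠ 0
Before s := 2*k: 4*k ≠ 0
Before k := k + 3*s + 2: 4*k + 12*s ≠ -8
Answer: WP = 4*k + 12*s ≠ -8


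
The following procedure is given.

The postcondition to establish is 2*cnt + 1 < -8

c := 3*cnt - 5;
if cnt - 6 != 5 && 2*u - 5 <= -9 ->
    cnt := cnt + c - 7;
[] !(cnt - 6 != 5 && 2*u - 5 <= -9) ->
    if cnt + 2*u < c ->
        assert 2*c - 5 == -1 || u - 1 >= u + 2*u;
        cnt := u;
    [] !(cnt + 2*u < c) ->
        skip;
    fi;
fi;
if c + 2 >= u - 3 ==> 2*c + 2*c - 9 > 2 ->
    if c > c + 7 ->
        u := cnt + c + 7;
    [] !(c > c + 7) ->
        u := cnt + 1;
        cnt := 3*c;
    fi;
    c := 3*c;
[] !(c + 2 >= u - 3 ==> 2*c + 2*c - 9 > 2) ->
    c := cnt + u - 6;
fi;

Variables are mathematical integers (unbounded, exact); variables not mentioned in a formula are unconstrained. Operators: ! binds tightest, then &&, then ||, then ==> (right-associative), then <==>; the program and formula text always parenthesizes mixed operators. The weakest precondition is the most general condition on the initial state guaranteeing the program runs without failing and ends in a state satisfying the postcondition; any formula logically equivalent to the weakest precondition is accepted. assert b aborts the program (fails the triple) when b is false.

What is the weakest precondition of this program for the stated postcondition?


Working backward. After the program, the postcondition 2*cnt + 1 < -8 must hold; in canonical form it is 2*cnt < -9.
Then branch requires 6*c < -9; else branch requires 2*cnt < -9.
Before the if: ((c >= u - 5 ==> 4*c > 11) ==> 6*c < -9) && ((!(c >= u - 5 ==> 4*c > 11)) ==> 2*cnt < -9)
Then branch requires ((c >= u - 5 ==> 4*c > 11) ==> 6*c < -9) && ((!(c >= u - 5 ==> 4*c > 11)) ==> 2*c + 2*cnt < 5); else branch requires (cnt + 2*u < c ==> ((2*c == 4 || 2*u <= -1) && ((c >= u - 5 ==> 4*c > 11) ==> 6*c < -9) && ((!(c >= u - 5 ==> 4*c > 11)) ==> 2*u < -9))) && ((!(cnt + 2*u < c)) ==> (((c >= u - 5 ==> 4*c > 11) ==> 6*c < -9) && ((!(c >= u - 5 ==> 4*c > 11)) ==> 2*cnt < -9))).
Before the if: ((cnt != 11 && 2*u <= -4) ==> (((c >= u - 5 ==> 4*c > 11) ==> 6*c < -9) && ((!(c >= u - 5 ==> 4*c > 11)) ==> 2*c + 2*cnt < 5))) && ((!(cnt != 11 && 2*u <= -4)) ==> ((cnt + 2*u < c ==> ((2*c == 4 || 2*u <= -1) && ((c >= u - 5 ==> 4*c > 11) ==> 6*c < -9) && ((!(c >= u - 5 ==> 4*c > 11)) ==> 2*u < -9))) && ((!(cnt + 2*u < c)) ==> (((c >= u - 5 ==> 4*c > 11) ==> 6*c < -9) && ((!(c >= u - 5 ==> 4*c > 11)) ==> 2*cnt < -9)))))
Before c := 3*cnt - 5: ((cnt != 11 && 2*u <= -4) ==> (((3*cnt >= u ==> 12*cnt > 31) ==> 18*cnt < 21) && ((!(3*cnt >= u ==> 12*cnt > 31)) ==> 8*cnt < 15))) && ((!(cnt != 11 && 2*u <= -4)) ==> ((2*u < 2*cnt - 5 ==> ((6*cnt == 14 || 2*u <= -1) && ((3*cnt >= u ==> 12*cnt > 31) ==> 18*cnt < 21) && ((!(3*cnt >= u ==> 12*cnt > 31)) ==> 2*u < -9))) && ((!(2*u < 2*cnt - 5)) ==> (((3*cnt >= u ==> 12*cnt > 31) ==> 18*cnt < 21) && ((!(3*cnt >= u ==> 12*cnt > 31)) ==> 2*cnt < -9)))))
Answer: WP = ((cnt != 11 && 2*u <= -4) ==> (((3*cnt >= u ==> 12*cnt > 31) ==> 18*cnt < 21) && ((!(3*cnt >= u ==> 12*cnt > 31)) ==> 8*cnt < 15))) && ((!(cnt != 11 && 2*u <= -4)) ==> ((2*u < 2*cnt - 5 ==> ((6*cnt == 14 || 2*u <= -1) && ((3*cnt >= u ==> 12*cnt > 31) ==> 18*cnt < 21) && ((!(3*cnt >= u ==> 12*cnt > 31)) ==> 2*u < -9))) && ((!(2*u < 2*cnt - 5)) ==> (((3*cnt >= u ==> 12*cnt > 31) ==> 18*cnt < 21) && ((!(3*cnt >= u ==> 12*cnt > 31)) ==> 2*cnt < -9)))))


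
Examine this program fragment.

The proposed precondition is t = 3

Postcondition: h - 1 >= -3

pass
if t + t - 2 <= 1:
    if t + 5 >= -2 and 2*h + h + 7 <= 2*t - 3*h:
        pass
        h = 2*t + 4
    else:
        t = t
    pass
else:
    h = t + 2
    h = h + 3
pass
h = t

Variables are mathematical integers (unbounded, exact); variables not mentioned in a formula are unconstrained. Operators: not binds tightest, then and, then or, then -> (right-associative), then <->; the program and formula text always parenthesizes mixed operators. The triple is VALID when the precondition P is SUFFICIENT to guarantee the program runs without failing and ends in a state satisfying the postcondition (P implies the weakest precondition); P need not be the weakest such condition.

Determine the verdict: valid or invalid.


Working backward. After the program, the postcondition h - 1 >= -3 must hold; in canonical form it is h >= -2.
Before h := t: t >= -2
Before skip: t >= -2
Then branch requires ((t >= -7 and 6*h <= 2*t - 7) -> t >= -2) and ((not (t >= -7 and 6*h <= 2*t - 7)) -> t >= -2); else branch requires t >= -2.
Before the if: (2*t <= 3 -> (((t >= -7 and 6*h <= 2*t - 7) -> t >= -2) and ((not (t >= -7 and 6*h <= 2*t - 7)) -> t >= -2))) and ((not (2*t <= 3)) -> t >= -2)
Before skip: (2*t <= 3 -> (((t >= -7 and 6*h <= 2*t - 7) -> t >= -2) and ((not (t >= -7 and 6*h <= 2*t - 7)) -> t >= -2))) and ((not (2*t <= 3)) -> t >= -2)
The weakest precondition is (2*t <= 3 -> (((t >= -7 and 6*h <= 2*t - 7) -> t >= -2) and ((not (t >= -7 and 6*h <= 2*t - 7)) -> t >= -2))) and ((not (2*t <= 3)) -> t >= -2).
Check whether t = 3 implies it.
Every state satisfying the precondition satisfies the weakest precondition: the implication holds.
Answer: valid


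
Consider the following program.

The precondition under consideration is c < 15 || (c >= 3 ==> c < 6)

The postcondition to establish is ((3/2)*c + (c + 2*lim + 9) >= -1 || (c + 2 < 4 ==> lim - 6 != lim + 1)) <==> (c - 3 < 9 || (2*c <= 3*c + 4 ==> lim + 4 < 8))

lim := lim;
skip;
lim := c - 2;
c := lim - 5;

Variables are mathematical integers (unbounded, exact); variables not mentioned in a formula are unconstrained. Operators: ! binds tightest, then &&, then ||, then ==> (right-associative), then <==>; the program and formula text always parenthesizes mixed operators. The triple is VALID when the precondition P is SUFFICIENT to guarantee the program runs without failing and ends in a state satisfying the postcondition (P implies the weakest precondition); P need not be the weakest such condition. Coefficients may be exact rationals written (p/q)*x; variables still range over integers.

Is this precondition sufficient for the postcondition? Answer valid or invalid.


Working backward. After the program, the postcondition ((3/2)*c + (c + 2*lim + 9) >= -1 || (c + 2 < 4 ==> lim - 6 != lim + 1)) <==> (c - 3 < 9 || (2*c <= 3*c + 4 ==> lim + 4 < 8)) must hold; in canonical form it is c < 12 || (c >= -4 ==> lim < 4).
Before c := lim - 5: lim < 17 || (lim >= 1 ==> lim < 4)
Before lim := c - 2: c < 19 || (c >= 3 ==> c < 6)
Before skip: c < 19 || (c >= 3 ==> c < 6)
Before lim := lim: c < 19 || (c >= 3 ==> c < 6)
The weakest precondition is c < 19 || (c >= 3 ==> c < 6).
Check whether c < 15 || (c >= 3 ==> c < 6) implies it.
Every state satisfying the precondition satisfies the weakest precondition: the implication holds.
Answer: valid


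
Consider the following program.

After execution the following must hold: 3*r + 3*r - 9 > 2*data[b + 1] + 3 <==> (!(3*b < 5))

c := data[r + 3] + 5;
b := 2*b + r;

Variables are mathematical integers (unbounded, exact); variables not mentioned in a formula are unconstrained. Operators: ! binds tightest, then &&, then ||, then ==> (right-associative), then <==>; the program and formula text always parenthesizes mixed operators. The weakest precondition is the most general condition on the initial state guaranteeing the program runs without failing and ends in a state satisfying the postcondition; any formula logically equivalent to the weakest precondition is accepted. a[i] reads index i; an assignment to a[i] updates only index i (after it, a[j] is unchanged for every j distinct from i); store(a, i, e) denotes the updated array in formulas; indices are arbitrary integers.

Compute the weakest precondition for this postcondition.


Working backward. After the program, the postcondition 3*r + 3*r - 9 > 2*data[b + 1] + 3 <==> (!(3*b < 5)) must hold; in canonical form it is 6*r > 2*data[b + 1] + 12 <==> (!(3*b < 5)).
Before b := 2*b + r: 6*r > 2*data[2*b + r + 1] + 12 <==> (!(6*b + 3*r < 5))
Before c := data[r + 3] + 5: 6*r > 2*data[2*b + r + 1] + 12 <==> (!(6*b + 3*r < 5))
Answer: WP = 6*r > 2*data[2*b + r + 1] + 12 <==> (!(6*b + 3*r < 5))


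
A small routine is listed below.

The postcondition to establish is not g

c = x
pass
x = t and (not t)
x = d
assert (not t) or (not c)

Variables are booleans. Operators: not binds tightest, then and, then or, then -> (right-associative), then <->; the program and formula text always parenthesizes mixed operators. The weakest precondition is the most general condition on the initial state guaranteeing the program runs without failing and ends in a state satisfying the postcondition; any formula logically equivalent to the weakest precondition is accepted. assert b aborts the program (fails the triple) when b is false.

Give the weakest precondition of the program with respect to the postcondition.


Working backward. After the program, not g must hold.
Before assert (not t) or (not c): ((not t) or (not c)) and (not g)
Before x := d: ((not t) or (not c)) and (not g)
Before x := t and (not t): ((not t) or (not c)) and (not g)
Before skip: ((not t) or (not c)) and (not g)
Before c := x: ((not t) or (not x)) and (not g)
Answer: WP = ((not t) or (not x)) and (not g)


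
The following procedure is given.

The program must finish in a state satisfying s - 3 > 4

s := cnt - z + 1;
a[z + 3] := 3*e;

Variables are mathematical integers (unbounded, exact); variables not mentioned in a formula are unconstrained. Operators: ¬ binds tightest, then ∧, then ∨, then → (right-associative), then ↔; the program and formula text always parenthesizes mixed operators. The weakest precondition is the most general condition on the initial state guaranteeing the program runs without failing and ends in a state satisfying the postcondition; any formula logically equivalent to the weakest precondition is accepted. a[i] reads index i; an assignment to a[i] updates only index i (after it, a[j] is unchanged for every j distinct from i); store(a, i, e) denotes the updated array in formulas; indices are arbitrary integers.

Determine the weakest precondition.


Working backward. After the program, the postcondition s - 3 > 4 must hold; in canonical form it is s > 7.
Before a[z + 3] := 3*e: s > 7
Before s := cnt - z + 1: cnt > z + 6
Answer: WP = cnt > z + 6


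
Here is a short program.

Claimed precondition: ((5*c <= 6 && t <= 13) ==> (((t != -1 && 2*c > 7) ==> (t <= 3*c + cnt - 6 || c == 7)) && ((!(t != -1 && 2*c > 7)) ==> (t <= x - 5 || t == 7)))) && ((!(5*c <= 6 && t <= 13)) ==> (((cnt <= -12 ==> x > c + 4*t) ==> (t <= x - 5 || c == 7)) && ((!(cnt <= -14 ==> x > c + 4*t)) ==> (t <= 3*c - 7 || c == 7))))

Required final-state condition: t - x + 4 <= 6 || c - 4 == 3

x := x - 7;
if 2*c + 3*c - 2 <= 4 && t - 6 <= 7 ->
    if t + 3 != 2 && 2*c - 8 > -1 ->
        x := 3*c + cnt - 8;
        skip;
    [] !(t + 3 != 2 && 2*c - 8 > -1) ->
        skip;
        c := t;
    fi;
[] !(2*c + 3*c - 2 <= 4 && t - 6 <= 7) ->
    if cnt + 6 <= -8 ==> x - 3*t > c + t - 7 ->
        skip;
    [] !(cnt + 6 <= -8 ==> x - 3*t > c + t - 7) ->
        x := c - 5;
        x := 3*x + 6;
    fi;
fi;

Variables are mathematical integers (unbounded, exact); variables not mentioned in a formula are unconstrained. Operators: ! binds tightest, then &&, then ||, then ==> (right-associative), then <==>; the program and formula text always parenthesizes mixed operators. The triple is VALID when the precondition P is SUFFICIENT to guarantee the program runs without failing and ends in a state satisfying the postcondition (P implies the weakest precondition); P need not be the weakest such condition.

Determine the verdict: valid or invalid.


Working backward. After the program, the postcondition t - x + 4 <= 6 || c - 4 == 3 must hold; in canonical form it is t <= x + 2 || c == 7.
Then branch requires ((t != -1 && 2*c > 7) ==> (t <= 3*c + cnt - 6 || c == 7)) && ((!(t != -1 && 2*c > 7)) ==> (t <= x + 2 || t == 7)); else branch requires ((cnt <= -14 ==> x > c + 4*t - 7) ==> (t <= x + 2 || c == 7)) && ((!(cnt <= -14 ==> x > c + 4*t - 7)) ==> (t <= 3*c - 7 || c == 7)).
Before the if: ((5*c <= 6 && t <= 13) ==> (((t != -1 && 2*c > 7) ==> (t <= 3*c + cnt - 6 || c == 7)) && ((!(t != -1 && 2*c > 7)) ==> (t <= x + 2 || t == 7)))) && ((!(5*c <= 6 && t <= 13)) ==> (((cnt <= -14 ==> x > c + 4*t - 7) ==> (t <= x + 2 || c == 7)) && ((!(cnt <= -14 ==> x > c + 4*t - 7)) ==> (t <= 3*c - 7 || c == 7))))
Before x := x - 7: ((5*c <= 6 && t <= 13) ==> (((t != -1 && 2*c > 7) ==> (t <= 3*c + cnt - 6 || c == 7)) && ((!(t != -1 && 2*c > 7)) ==> (t <= x - 5 || t == 7)))) && ((!(5*c <= 6 && t <= 13)) ==> (((cnt <= -14 ==> x > c + 4*t) ==> (t <= x - 5 || c == 7)) && ((!(cnt <= -14 ==> x > c + 4*t)) ==> (t <= 3*c - 7 || c == 7))))
The weakest precondition is ((5*c <= 6 && t <= 13) ==> (((t != -1 && 2*c > 7) ==> (t <= 3*c + cnt - 6 || c == 7)) && ((!(t != -1 && 2*c > 7)) ==> (t <= x - 5 || t == 7)))) && ((!(5*c <= 6 && t <= 13)) ==> (((cnt <= -14 ==> x > c + 4*t) ==> (t <= x - 5 || c == 7)) && ((!(cnt <= -14 ==> x > c + 4*t)) ==> (t <= 3*c - 7 || c == 7)))).
Check whether ((5*c <= 6 && t <= 13) ==> (((t != -1 && 2*c > 7) ==> (t <= 3*c + cnt - 6 || c == 7)) && ((!(t != -1 && 2*c > 7)) ==> (t <= x - 5 || t == 7)))) && ((!(5*c <= 6 && t <= 13)) ==> (((cnt <= -12 ==> x > c + 4*t) ==> (t <= x - 5 || c == 7)) && ((!(cnt <= -14 ==> x > c + 4*t)) ==> (t <= 3*c - 7 || c == 7)))) implies it.
Countermodel: at the initial state c = 5, cnt = -13, t = -2, x = -3, the precondition holds but the weakest precondition fails.
Answer: invalid


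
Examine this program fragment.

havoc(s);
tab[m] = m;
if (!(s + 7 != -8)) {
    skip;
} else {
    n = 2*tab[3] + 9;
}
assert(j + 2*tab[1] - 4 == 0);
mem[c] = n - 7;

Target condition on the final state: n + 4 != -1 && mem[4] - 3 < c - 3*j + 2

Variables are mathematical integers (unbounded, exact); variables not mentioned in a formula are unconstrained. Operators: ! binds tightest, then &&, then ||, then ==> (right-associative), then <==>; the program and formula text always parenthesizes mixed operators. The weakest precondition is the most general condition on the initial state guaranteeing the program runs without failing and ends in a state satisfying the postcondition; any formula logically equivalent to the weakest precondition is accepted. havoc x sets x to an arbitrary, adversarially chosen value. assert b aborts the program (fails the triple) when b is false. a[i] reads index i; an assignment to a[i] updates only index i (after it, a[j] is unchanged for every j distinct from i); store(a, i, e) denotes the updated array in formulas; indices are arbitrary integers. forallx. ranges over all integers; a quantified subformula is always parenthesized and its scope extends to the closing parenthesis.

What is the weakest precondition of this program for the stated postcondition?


Working backward. After the program, the postcondition n + 4 != -1 && mem[4] - 3 < c - 3*j + 2 must hold; in canonical form it is n != -5 && mem[4] + 3*j < c + 5.
Before mem[c] := n - 7: n != -5 && store(mem, c, n - 7)[4] + 3*j < c + 5
Before assert j + 2*tab[1] - 4 == 0: 2*tab[1] + j == 4 && n != -5 && store(mem, c, n - 7)[4] + 3*j < c + 5
Then branch requires 2*tab[1] + j == 4 && n != -5 && store(mem, c, n - 7)[4] + 3*j < c + 5; else branch requires 2*tab[1] + j == 4 && 2*tab[3] != -14 && store(mem, c, 2*tab[3] + 2)[4] + 3*j < c + 5.
Before the if: ((!(s != -15)) ==> (2*tab[1] + j == 4 && n != -5 && store(mem, c, n - 7)[4] + 3*j < c + 5)) && (s != -15 ==> (2*tab[1] + j == 4 && 2*tab[3] != -14 && store(mem, c, 2*tab[3] + 2)[4] + 3*j < c + 5))
Before tab[m] := m: ((!(s != -15)) ==> (2*store(tab, m, m)[1] + j == 4 && n != -5 && store(mem, c, n - 7)[4] + 3*j < c + 5)) && (s != -15 ==> (2*store(tab, m, m)[1] + j == 4 && 2*store(tab, m, m)[3] != -14 && store(mem, c, 2*store(tab, m, m)[3] + 2)[4] + 3*j < c + 5))
Before havoc s: forall s_1. (((!(s_1 != -15)) ==> (2*store(tab, m, m)[1] + j == 4 && n != -5 && store(mem, c, n - 7)[4] + 3*j < c + 5)) && (s_1 != -15 ==> (2*store(tab, m, m)[1] + j == 4 && 2*store(tab, m, m)[3] != -14 && store(mem, c, 2*store(tab, m, m)[3] + 2)[4] + 3*j < c + 5)))
Answer: WP = forall s_1. (((!(s_1 != -15)) ==> (2*store(tab, m, m)[1] + j == 4 && n != -5 && store(mem, c, n - 7)[4] + 3*j < c + 5)) && (s_1 != -15 ==> (2*store(tab, m, m)[1] + j == 4 && 2*store(tab, m, m)[3] != -14 && store(mem, c, 2*store(tab, m, m)[3] + 2)[4] + 3*j < c + 5)))


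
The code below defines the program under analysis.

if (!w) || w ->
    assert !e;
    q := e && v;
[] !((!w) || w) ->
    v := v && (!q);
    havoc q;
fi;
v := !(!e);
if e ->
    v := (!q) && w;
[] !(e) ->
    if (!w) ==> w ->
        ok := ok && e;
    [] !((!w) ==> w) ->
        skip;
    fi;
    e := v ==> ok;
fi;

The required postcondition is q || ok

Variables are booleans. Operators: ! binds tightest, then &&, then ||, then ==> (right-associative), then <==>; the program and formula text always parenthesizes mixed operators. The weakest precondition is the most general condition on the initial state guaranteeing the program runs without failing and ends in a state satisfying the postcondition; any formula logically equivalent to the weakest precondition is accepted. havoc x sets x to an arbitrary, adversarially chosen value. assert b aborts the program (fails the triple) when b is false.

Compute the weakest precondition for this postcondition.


Working backward. After the program, q || ok must hold.
Then branch requires q || ok; else branch requires (((!w) ==> w) ==> (q || (ok && e))) && ((!((!w) ==> w)) ==> (q || ok)).
Before the if: (e ==> (q || ok)) && ((!e) ==> ((((!w) ==> w) ==> (q || (ok && e))) && ((!((!w) ==> w)) ==> (q || ok))))
Before v := !(!e): (e ==> (q || ok)) && ((!e) ==> ((((!w) ==> w) ==> (q || (ok && e))) && ((!((!w) ==> w)) ==> (q || ok))))
Then branch requires (!e) && (e ==> ((e && v) || ok)) && ((!e) ==> ((((!w) ==> w) ==> ((e && v) || (ok && e))) && ((!((!w) ==> w)) ==> ((e && v) || ok)))); else branch requires (e ==> ok) && ((!e) ==> ((((!w) ==> w) ==> (ok && e)) && ((!((!w) ==> w)) ==> ok))).
Before the if: (!e) && (e ==> ((e && v) || ok)) && ((!e) ==> ((((!w) ==> w) ==> ((e && v) || (ok && e))) && ((!((!w) ==> w)) ==> ((e && v) || ok))))
Answer: WP = (!e) && (e ==> ((e && v) || ok)) && ((!e) ==> ((((!w) ==> w) ==> ((e && v) || (ok && e))) && ((!((!w) ==> w)) ==> ((e && v) || ok))))


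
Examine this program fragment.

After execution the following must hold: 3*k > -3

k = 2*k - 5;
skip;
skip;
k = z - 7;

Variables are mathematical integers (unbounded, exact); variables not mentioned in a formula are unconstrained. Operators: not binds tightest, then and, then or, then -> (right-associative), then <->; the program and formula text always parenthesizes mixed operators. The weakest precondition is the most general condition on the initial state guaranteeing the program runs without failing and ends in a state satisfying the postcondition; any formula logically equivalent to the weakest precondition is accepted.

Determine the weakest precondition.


Working backward. After the program, 3*k > -3 must hold.
Before k := z - 7: 3*z > 18
Before skip: 3*z > 18
Before skip: 3*z > 18
Before k := 2*k - 5: 3*z > 18
Answer: WP = 3*z > 18


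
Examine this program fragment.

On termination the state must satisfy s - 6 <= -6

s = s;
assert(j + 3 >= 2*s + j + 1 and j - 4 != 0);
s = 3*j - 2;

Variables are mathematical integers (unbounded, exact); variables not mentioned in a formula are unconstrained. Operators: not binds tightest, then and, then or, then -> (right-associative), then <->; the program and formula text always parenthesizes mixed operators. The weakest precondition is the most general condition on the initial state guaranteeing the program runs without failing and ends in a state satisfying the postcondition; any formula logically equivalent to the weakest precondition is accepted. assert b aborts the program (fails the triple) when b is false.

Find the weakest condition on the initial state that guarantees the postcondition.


Working backward. After the program, the postcondition s - 6 <= -6 must hold; in canonical form it is s <= 0.
Before s := 3*j - 2: 3*j <= 2
Before assert j + 3 >= 2*s + j + 1 and j - 4 != 0: 2*s <= 2 and j != 4 and 3*j <= 2
Before s := s: 2*s <= 2 and j != 4 and 3*j <= 2
Answer: WP = 2*s <= 2 and j != 4 and 3*j <= 2


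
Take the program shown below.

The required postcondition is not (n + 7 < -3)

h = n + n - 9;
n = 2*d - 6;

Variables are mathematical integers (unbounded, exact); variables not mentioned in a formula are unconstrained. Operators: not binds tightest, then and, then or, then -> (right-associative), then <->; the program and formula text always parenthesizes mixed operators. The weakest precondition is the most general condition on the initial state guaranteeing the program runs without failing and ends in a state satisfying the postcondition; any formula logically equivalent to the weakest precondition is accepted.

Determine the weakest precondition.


Working backward. After the program, the postcondition not (n + 7 < -3) must hold; in canonical form it is not (n < -10).
Before n := 2*d - 6: not (2*d < -4)
Before h := n + n - 9: not (2*d < -4)
Answer: WP = not (2*d < -4)
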